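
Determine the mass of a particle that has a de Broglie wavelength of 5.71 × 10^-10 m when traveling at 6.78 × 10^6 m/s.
1.71 × 10^-31 kg

From the de Broglie relation λ = h/(mv), we solve for m:

m = h/(λv)
m = (6.626 × 10^-34 J·s) / (5.71 × 10^-10 m × 6.78 × 10^6 m/s)
m = 1.71 × 10^-31 kg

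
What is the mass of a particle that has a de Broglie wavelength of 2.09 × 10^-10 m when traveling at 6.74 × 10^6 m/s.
4.70 × 10^-31 kg

From the de Broglie relation λ = h/(mv), we solve for m:

m = h/(λv)
m = (6.626 × 10^-34 J·s) / (2.09 × 10^-10 m × 6.74 × 10^6 m/s)
m = 4.70 × 10^-31 kg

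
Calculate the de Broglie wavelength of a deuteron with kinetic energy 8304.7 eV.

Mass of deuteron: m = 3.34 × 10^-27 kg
2.22 × 10^-13 m

Using λ = h/√(2mKE):

First convert KE to Joules: KE = 8304.7 eV = 1.331 × 10^-15 J

λ = h/√(2mKE)
λ = (6.626 × 10^-34 J·s) / √(2 × 3.34 × 10^-27 kg × 1.331 × 10^-15 J)
λ = 2.22 × 10^-13 m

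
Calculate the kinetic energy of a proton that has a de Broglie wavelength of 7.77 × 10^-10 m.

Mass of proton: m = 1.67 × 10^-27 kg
2.18 × 10^-22 J (or 1.36 × 10^-3 eV)

From λ = h/√(2mKE), we solve for KE:

λ² = h²/(2mKE)
KE = h²/(2mλ²)
KE = (6.626 × 10^-34 J·s)² / (2 × 1.67 × 10^-27 kg × (7.77 × 10^-10 m)²)
KE = 2.18 × 10^-22 J
KE = 1.36 × 10^-3 eV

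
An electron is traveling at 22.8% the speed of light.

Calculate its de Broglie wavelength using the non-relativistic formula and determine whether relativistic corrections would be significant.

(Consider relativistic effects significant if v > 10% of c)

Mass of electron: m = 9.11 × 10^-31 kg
Yes, relativistic corrections are needed.

Using the non-relativistic de Broglie formula λ = h/(mv):

v = 22.8% × c = 6.835 × 10^7 m/s

λ = h/(mv)
λ = (6.626 × 10^-34 J·s) / (9.11 × 10^-31 kg × 6.835 × 10^7 m/s)
λ = 1.06 × 10^-11 m

Since v = 22.8% of c > 10% of c, relativistic corrections ARE significant and the actual wavelength would differ from this non-relativistic estimate.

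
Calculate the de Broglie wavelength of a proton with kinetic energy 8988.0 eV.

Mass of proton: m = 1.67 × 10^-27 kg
3.02 × 10^-13 m

Using λ = h/√(2mKE):

First convert KE to Joules: KE = 8988.0 eV = 1.440 × 10^-15 J

λ = h/√(2mKE)
λ = (6.626 × 10^-34 J·s) / √(2 × 1.67 × 10^-27 kg × 1.440 × 10^-15 J)
λ = 3.02 × 10^-13 m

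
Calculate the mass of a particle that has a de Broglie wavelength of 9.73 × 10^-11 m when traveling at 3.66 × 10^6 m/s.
1.86 × 10^-30 kg

From the de Broglie relation λ = h/(mv), we solve for m:

m = h/(λv)
m = (6.626 × 10^-34 J·s) / (9.73 × 10^-11 m × 3.66 × 10^6 m/s)
m = 1.86 × 10^-30 kg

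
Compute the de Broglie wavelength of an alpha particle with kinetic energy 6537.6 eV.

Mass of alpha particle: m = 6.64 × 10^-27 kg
1.78 × 10^-13 m

Using λ = h/√(2mKE):

First convert KE to Joules: KE = 6537.6 eV = 1.047 × 10^-15 J

λ = h/√(2mKE)
λ = (6.626 × 10^-34 J·s) / √(2 × 6.64 × 10^-27 kg × 1.047 × 10^-15 J)
λ = 1.78 × 10^-13 m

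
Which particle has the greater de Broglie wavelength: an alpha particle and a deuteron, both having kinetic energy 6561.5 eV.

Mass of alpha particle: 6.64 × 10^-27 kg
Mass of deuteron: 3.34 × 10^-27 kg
The deuteron has the longer wavelength.

Using λ = h/√(2mKE):

For alpha particle: λ₁ = h/√(2m₁KE) = 1.77 × 10^-13 m
For deuteron: λ₂ = h/√(2m₂KE) = 2.50 × 10^-13 m

Since λ ∝ 1/√m at constant kinetic energy, the lighter particle has the longer wavelength.

The deuteron has the longer de Broglie wavelength.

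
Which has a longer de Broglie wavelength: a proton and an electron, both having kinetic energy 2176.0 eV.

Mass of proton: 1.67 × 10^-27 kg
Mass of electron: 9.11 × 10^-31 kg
The electron has the longer wavelength.

Using λ = h/√(2mKE):

For proton: λ₁ = h/√(2m₁KE) = 6.14 × 10^-13 m
For electron: λ₂ = h/√(2m₂KE) = 2.63 × 10^-11 m

Since λ ∝ 1/√m at constant kinetic energy, the lighter particle has the longer wavelength.

The electron has the longer de Broglie wavelength.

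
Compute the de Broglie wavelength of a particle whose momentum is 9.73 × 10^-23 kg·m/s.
6.81 × 10^-12 m

Using the de Broglie relation λ = h/p:

λ = h/p
λ = (6.626 × 10^-34 J·s) / (9.73 × 10^-23 kg·m/s)
λ = 6.81 × 10^-12 m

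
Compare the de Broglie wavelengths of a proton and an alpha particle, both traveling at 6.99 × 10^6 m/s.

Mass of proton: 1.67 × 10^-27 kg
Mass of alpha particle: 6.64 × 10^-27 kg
The proton has the longer wavelength.

Using λ = h/(mv), since both particles have the same velocity, the wavelength depends only on mass.

For proton: λ₁ = h/(m₁v) = 5.68 × 10^-14 m
For alpha particle: λ₂ = h/(m₂v) = 1.43 × 10^-14 m

Since λ ∝ 1/m at constant velocity, the lighter particle has the longer wavelength.

The proton has the longer de Broglie wavelength.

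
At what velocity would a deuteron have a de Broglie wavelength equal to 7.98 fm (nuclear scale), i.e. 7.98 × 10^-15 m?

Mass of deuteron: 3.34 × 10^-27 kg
2.49 × 10^7 m/s

From λ = h/(mv), solve for v:

v = h/(mλ)
v = (6.626 × 10^-34 J·s) / (3.34 × 10^-27 kg × 7.98 × 10^-15 m)
v = 2.49 × 10^7 m/s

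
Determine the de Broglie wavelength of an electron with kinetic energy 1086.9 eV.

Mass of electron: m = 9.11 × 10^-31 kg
3.72 × 10^-11 m

Using λ = h/√(2mKE):

First convert KE to Joules: KE = 1086.9 eV = 1.741 × 10^-16 J

λ = h/√(2mKE)
λ = (6.626 × 10^-34 J·s) / √(2 × 9.11 × 10^-31 kg × 1.741 × 10^-16 J)
λ = 3.72 × 10^-11 m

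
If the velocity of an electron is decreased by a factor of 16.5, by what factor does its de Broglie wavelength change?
The wavelength increases by a factor of 16.5.

From λ = h/(mv), the wavelength is inversely proportional to velocity:

λ ∝ 1/v

If v → v/16.5, then λ → 16.5λ

When velocity is decreased by a factor of 16.5, the wavelength increases by a factor of 16.5.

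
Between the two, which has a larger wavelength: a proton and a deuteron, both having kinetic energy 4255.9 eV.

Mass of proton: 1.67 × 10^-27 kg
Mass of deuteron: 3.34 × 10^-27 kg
The proton has the longer wavelength.

Using λ = h/√(2mKE):

For proton: λ₁ = h/√(2m₁KE) = 4.39 × 10^-13 m
For deuteron: λ₂ = h/√(2m₂KE) = 3.10 × 10^-13 m

Since λ ∝ 1/√m at constant kinetic energy, the lighter particle has the longer wavelength.

The proton has the longer de Broglie wavelength.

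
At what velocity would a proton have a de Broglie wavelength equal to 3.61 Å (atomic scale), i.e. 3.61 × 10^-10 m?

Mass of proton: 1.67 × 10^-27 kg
1.10 × 10^3 m/s

From λ = h/(mv), solve for v:

v = h/(mλ)
v = (6.626 × 10^-34 J·s) / (1.67 × 10^-27 kg × 3.61 × 10^-10 m)
v = 1.10 × 10^3 m/s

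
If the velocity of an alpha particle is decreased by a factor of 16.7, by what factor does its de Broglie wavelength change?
The wavelength increases by a factor of 16.7.

From λ = h/(mv), the wavelength is inversely proportional to velocity:

λ ∝ 1/v

If v → v/16.7, then λ → 16.7λ

When velocity is decreased by a factor of 16.7, the wavelength increases by a factor of 16.7.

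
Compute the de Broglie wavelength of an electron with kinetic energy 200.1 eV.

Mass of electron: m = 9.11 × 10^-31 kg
8.67 × 10^-11 m

Using λ = h/√(2mKE):

First convert KE to Joules: KE = 200.1 eV = 3.206 × 10^-17 J

λ = h/√(2mKE)
λ = (6.626 × 10^-34 J·s) / √(2 × 9.11 × 10^-31 kg × 3.206 × 10^-17 J)
λ = 8.67 × 10^-11 m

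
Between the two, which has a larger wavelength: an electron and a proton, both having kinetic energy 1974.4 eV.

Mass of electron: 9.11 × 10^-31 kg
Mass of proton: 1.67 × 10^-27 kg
The electron has the longer wavelength.

Using λ = h/√(2mKE):

For electron: λ₁ = h/√(2m₁KE) = 2.76 × 10^-11 m
For proton: λ₂ = h/√(2m₂KE) = 6.45 × 10^-13 m

Since λ ∝ 1/√m at constant kinetic energy, the lighter particle has the longer wavelength.

The electron has the longer de Broglie wavelength.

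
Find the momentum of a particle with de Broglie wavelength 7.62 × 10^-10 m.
8.70 × 10^-25 kg·m/s

From the de Broglie relation λ = h/p, we solve for p:

p = h/λ
p = (6.626 × 10^-34 J·s) / (7.62 × 10^-10 m)
p = 8.70 × 10^-25 kg·m/s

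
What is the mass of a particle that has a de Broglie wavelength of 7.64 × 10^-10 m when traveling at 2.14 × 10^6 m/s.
4.05 × 10^-31 kg

From the de Broglie relation λ = h/(mv), we solve for m:

m = h/(λv)
m = (6.626 × 10^-34 J·s) / (7.64 × 10^-10 m × 2.14 × 10^6 m/s)
m = 4.05 × 10^-31 kg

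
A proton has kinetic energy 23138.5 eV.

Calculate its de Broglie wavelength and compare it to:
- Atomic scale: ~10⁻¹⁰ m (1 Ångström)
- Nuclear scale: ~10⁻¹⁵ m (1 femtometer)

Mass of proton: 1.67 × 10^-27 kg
λ = 1.88 × 10^-13 m, which is between nuclear and atomic scales.

Using λ = h/√(2mKE):

KE = 23138.5 eV = 3.707 × 10^-15 J

λ = h/√(2mKE)
λ = (6.626 × 10^-34 J·s) / √(2 × 1.67 × 10^-27 kg × 3.707 × 10^-15 J)
λ = 1.88 × 10^-13 m

Comparison:
- Atomic scale (10⁻¹⁰ m): λ is 0.0019× this size
- Nuclear scale (10⁻¹⁵ m): λ is 1.9e+02× this size

The wavelength is between nuclear and atomic scales.

This wavelength is appropriate for probing atomic structure but too large for nuclear physics experiments.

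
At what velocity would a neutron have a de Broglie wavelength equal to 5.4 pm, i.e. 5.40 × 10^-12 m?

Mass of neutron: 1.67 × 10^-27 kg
7.35 × 10^4 m/s

From λ = h/(mv), solve for v:

v = h/(mλ)
v = (6.626 × 10^-34 J·s) / (1.67 × 10^-27 kg × 5.40 × 10^-12 m)
v = 7.35 × 10^4 m/s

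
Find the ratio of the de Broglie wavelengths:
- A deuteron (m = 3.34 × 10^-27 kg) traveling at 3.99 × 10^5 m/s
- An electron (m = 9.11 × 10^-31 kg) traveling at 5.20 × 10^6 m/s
λ₁/λ₂ = 3.55 × 10^-3

Using λ = h/(mv):

λ₁ = h/(m₁v₁) = 4.97 × 10^-13 m
λ₂ = h/(m₂v₂) = 1.40 × 10^-10 m

Ratio λ₁/λ₂ = (m₂v₂)/(m₁v₁)
         = (9.11 × 10^-31 kg × 5.20 × 10^6 m/s) / (3.34 × 10^-27 kg × 3.99 × 10^5 m/s)
         = 3.55 × 10^-3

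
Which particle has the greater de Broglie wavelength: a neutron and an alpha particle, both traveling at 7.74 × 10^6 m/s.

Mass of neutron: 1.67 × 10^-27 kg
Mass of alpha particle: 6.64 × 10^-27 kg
The neutron has the longer wavelength.

Using λ = h/(mv), since both particles have the same velocity, the wavelength depends only on mass.

For neutron: λ₁ = h/(m₁v) = 5.13 × 10^-14 m
For alpha particle: λ₂ = h/(m₂v) = 1.29 × 10^-14 m

Since λ ∝ 1/m at constant velocity, the lighter particle has the longer wavelength.

The neutron has the longer de Broglie wavelength.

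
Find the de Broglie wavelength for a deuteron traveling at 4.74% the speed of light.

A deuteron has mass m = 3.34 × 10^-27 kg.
1.40 × 10^-14 m

Using the de Broglie relation λ = h/(mv):

v = 4.74% × c = 1.421 × 10^7 m/s

λ = h/(mv)
λ = (6.626 × 10^-34 J·s) / (3.34 × 10^-27 kg × 1.421 × 10^7 m/s)
λ = 1.40 × 10^-14 m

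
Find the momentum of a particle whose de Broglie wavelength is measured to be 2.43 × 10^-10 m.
2.73 × 10^-24 kg·m/s

From the de Broglie relation λ = h/p, we solve for p:

p = h/λ
p = (6.626 × 10^-34 J·s) / (2.43 × 10^-10 m)
p = 2.73 × 10^-24 kg·m/s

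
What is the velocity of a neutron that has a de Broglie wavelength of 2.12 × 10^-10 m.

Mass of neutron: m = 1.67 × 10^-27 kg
1.87 × 10^3 m/s

From the de Broglie relation λ = h/(mv), we solve for v:

v = h/(mλ)
v = (6.626 × 10^-34 J·s) / (1.67 × 10^-27 kg × 2.12 × 10^-10 m)
v = 1.87 × 10^3 m/s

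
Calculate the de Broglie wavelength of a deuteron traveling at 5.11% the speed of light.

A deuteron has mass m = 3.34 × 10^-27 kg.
1.29 × 10^-14 m

Using the de Broglie relation λ = h/(mv):

v = 5.11% × c = 1.532 × 10^7 m/s

λ = h/(mv)
λ = (6.626 × 10^-34 J·s) / (3.34 × 10^-27 kg × 1.532 × 10^7 m/s)
λ = 1.29 × 10^-14 m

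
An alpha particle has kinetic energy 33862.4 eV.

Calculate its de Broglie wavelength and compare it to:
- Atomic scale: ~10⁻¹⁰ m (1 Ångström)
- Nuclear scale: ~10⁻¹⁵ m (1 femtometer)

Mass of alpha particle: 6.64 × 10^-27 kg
λ = 7.81 × 10^-14 m, which is between nuclear and atomic scales.

Using λ = h/√(2mKE):

KE = 33862.4 eV = 5.425 × 10^-15 J

λ = h/√(2mKE)
λ = (6.626 × 10^-34 J·s) / √(2 × 6.64 × 10^-27 kg × 5.425 × 10^-15 J)
λ = 7.81 × 10^-14 m

Comparison:
- Atomic scale (10⁻¹⁰ m): λ is 0.00078× this size
- Nuclear scale (10⁻¹⁵ m): λ is 78× this size

The wavelength is between nuclear and atomic scales.

This wavelength is appropriate for probing atomic structure but too large for nuclear physics experiments.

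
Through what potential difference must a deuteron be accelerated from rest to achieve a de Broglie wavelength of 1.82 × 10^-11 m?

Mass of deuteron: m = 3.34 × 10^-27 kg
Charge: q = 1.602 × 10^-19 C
1.24 V

From λ = h/√(2mqV), we solve for V:

λ² = h²/(2mqV)
V = h²/(2mqλ²)
V = (6.626 × 10^-34 J·s)² / (2 × 3.34 × 10^-27 kg × 1.602 × 10^-19 C × (1.82 × 10^-11 m)²)
V = 1.24 V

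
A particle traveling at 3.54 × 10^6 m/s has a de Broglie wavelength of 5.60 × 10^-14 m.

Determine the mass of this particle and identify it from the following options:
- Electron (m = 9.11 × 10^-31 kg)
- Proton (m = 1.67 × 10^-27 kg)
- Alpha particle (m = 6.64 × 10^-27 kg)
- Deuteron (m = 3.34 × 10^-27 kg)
The particle is a deuteron.

From λ = h/(mv), solve for mass:

m = h/(λv)
m = (6.626 × 10^-34 J·s) / (5.60 × 10^-14 m × 3.54 × 10^6 m/s)
m = 3.34 × 10^-27 kg

Comparing with the listed masses, this is closest to a deuteron.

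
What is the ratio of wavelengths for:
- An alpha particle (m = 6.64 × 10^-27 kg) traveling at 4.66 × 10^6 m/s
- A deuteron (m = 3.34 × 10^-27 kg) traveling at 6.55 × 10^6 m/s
λ₁/λ₂ = 0.707

Using λ = h/(mv):

λ₁ = h/(m₁v₁) = 2.14 × 10^-14 m
λ₂ = h/(m₂v₂) = 3.03 × 10^-14 m

Ratio λ₁/λ₂ = (m₂v₂)/(m₁v₁)
         = (3.34 × 10^-27 kg × 6.55 × 10^6 m/s) / (6.64 × 10^-27 kg × 4.66 × 10^6 m/s)
         = 0.707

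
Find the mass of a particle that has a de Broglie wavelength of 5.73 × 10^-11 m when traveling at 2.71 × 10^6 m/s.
4.27 × 10^-30 kg

From the de Broglie relation λ = h/(mv), we solve for m:

m = h/(λv)
m = (6.626 × 10^-34 J·s) / (5.73 × 10^-11 m × 2.71 × 10^6 m/s)
m = 4.27 × 10^-30 kg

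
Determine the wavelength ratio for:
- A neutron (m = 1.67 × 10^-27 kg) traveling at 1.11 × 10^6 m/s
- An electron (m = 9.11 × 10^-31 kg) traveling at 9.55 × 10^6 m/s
λ₁/λ₂ = 4.69 × 10^-3

Using λ = h/(mv):

λ₁ = h/(m₁v₁) = 3.57 × 10^-13 m
λ₂ = h/(m₂v₂) = 7.62 × 10^-11 m

Ratio λ₁/λ₂ = (m₂v₂)/(m₁v₁)
         = (9.11 × 10^-31 kg × 9.55 × 10^6 m/s) / (1.67 × 10^-27 kg × 1.11 × 10^6 m/s)
         = 4.69 × 10^-3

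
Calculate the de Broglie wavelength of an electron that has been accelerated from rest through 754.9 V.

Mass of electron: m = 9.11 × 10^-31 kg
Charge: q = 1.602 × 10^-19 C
4.46 × 10^-11 m

When a particle is accelerated through voltage V, it gains kinetic energy KE = qV.

The de Broglie wavelength is then λ = h/√(2mqV):

λ = h/√(2mqV)
λ = (6.626 × 10^-34 J·s) / √(2 × 9.11 × 10^-31 kg × 1.602 × 10^-19 C × 754.9 V)
λ = 4.46 × 10^-11 m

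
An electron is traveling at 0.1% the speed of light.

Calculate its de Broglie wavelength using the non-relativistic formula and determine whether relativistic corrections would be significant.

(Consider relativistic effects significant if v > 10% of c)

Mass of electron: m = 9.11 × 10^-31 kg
No, relativistic corrections are not needed.

Using the non-relativistic de Broglie formula λ = h/(mv):

v = 0.1% × c = 2.998 × 10^5 m/s

λ = h/(mv)
λ = (6.626 × 10^-34 J·s) / (9.11 × 10^-31 kg × 2.998 × 10^5 m/s)
λ = 2.43 × 10^-9 m

Since v = 0.1% of c < 10% of c, relativistic corrections are NOT significant and this non-relativistic result is a good approximation.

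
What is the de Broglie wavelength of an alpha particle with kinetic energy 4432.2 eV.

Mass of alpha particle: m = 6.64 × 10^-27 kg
2.16 × 10^-13 m

Using λ = h/√(2mKE):

First convert KE to Joules: KE = 4432.2 eV = 7.101 × 10^-16 J

λ = h/√(2mKE)
λ = (6.626 × 10^-34 J·s) / √(2 × 6.64 × 10^-27 kg × 7.101 × 10^-16 J)
λ = 2.16 × 10^-13 m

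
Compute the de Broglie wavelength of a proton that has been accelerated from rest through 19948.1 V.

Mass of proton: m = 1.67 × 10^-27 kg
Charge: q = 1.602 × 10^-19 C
2.03 × 10^-13 m

When a particle is accelerated through voltage V, it gains kinetic energy KE = qV.

The de Broglie wavelength is then λ = h/√(2mqV):

λ = h/√(2mqV)
λ = (6.626 × 10^-34 J·s) / √(2 × 1.67 × 10^-27 kg × 1.602 × 10^-19 C × 19948.1 V)
λ = 2.03 × 10^-13 m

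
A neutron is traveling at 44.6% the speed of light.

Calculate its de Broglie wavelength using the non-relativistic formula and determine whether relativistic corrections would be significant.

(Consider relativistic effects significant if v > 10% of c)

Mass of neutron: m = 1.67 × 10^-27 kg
Yes, relativistic corrections are needed.

Using the non-relativistic de Broglie formula λ = h/(mv):

v = 44.6% × c = 1.337 × 10^8 m/s

λ = h/(mv)
λ = (6.626 × 10^-34 J·s) / (1.67 × 10^-27 kg × 1.337 × 10^8 m/s)
λ = 2.97 × 10^-15 m

Since v = 44.6% of c > 10% of c, relativistic corrections ARE significant and the actual wavelength would differ from this non-relativistic estimate.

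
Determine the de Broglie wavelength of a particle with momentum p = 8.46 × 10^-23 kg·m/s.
7.83 × 10^-12 m

Using the de Broglie relation λ = h/p:

λ = h/p
λ = (6.626 × 10^-34 J·s) / (8.46 × 10^-23 kg·m/s)
λ = 7.83 × 10^-12 m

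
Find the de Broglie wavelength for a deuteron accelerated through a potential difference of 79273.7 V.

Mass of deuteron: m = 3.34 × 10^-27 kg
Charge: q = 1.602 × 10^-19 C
7.19 × 10^-14 m

When a particle is accelerated through voltage V, it gains kinetic energy KE = qV.

The de Broglie wavelength is then λ = h/√(2mqV):

λ = h/√(2mqV)
λ = (6.626 × 10^-34 J·s) / √(2 × 3.34 × 10^-27 kg × 1.602 × 10^-19 C × 79273.7 V)
λ = 7.19 × 10^-14 m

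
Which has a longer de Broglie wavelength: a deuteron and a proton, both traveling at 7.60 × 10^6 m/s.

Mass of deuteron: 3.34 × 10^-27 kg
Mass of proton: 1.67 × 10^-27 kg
The proton has the longer wavelength.

Using λ = h/(mv), since both particles have the same velocity, the wavelength depends only on mass.

For deuteron: λ₁ = h/(m₁v) = 2.61 × 10^-14 m
For proton: λ₂ = h/(m₂v) = 5.22 × 10^-14 m

Since λ ∝ 1/m at constant velocity, the lighter particle has the longer wavelength.

The proton has the longer de Broglie wavelength.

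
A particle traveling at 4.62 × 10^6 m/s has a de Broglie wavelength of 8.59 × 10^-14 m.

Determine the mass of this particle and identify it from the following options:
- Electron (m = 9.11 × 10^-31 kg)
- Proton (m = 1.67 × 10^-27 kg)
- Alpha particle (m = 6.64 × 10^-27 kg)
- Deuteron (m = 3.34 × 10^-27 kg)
The particle is a proton.

From λ = h/(mv), solve for mass:

m = h/(λv)
m = (6.626 × 10^-34 J·s) / (8.59 × 10^-14 m × 4.62 × 10^6 m/s)
m = 1.67 × 10^-27 kg

Comparing with the listed masses, this is closest to a proton.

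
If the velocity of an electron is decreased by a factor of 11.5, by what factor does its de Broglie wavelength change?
The wavelength increases by a factor of 11.5.

From λ = h/(mv), the wavelength is inversely proportional to velocity:

λ ∝ 1/v

If v → v/11.5, then λ → 11.5λ

When velocity is decreased by a factor of 11.5, the wavelength increases by a factor of 11.5.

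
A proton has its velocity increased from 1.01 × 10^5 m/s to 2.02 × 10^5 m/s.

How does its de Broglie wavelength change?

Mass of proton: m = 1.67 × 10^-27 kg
The wavelength decreases by a factor of 2.

Using λ = h/(mv):

Initial wavelength: λ₁ = h/(mv₁) = 3.93 × 10^-12 m
Final wavelength: λ₂ = h/(mv₂) = 1.96 × 10^-12 m

Since λ ∝ 1/v, when velocity increases by a factor of 2, the wavelength decreases by a factor of 2.

λ₂/λ₁ = v₁/v₂ = 1/2

The wavelength decreases by a factor of 2.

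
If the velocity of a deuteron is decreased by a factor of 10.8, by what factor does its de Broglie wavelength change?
The wavelength increases by a factor of 10.8.

From λ = h/(mv), the wavelength is inversely proportional to velocity:

λ ∝ 1/v

If v → v/10.8, then λ → 10.8λ

When velocity is decreased by a factor of 10.8, the wavelength increases by a factor of 10.8.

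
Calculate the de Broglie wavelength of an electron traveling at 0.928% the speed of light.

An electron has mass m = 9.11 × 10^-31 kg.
2.61 × 10^-10 m

Using the de Broglie relation λ = h/(mv):

v = 0.928% × c = 2.782 × 10^6 m/s

λ = h/(mv)
λ = (6.626 × 10^-34 J·s) / (9.11 × 10^-31 kg × 2.782 × 10^6 m/s)
λ = 2.61 × 10^-10 m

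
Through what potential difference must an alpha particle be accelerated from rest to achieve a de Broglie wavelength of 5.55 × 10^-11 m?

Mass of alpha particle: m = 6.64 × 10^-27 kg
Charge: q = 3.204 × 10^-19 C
3.35 × 10^-2 V

From λ = h/√(2mqV), we solve for V:

λ² = h²/(2mqV)
V = h²/(2mqλ²)
V = (6.626 × 10^-34 J·s)² / (2 × 6.64 × 10^-27 kg × 3.204 × 10^-19 C × (5.55 × 10^-11 m)²)
V = 3.35 × 10^-2 V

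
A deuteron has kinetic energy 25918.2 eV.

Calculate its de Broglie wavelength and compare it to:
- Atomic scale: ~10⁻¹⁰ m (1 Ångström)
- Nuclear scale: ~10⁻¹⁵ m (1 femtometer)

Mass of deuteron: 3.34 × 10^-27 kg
λ = 1.26 × 10^-13 m, which is between nuclear and atomic scales.

Using λ = h/√(2mKE):

KE = 25918.2 eV = 4.153 × 10^-15 J

λ = h/√(2mKE)
λ = (6.626 × 10^-34 J·s) / √(2 × 3.34 × 10^-27 kg × 4.153 × 10^-15 J)
λ = 1.26 × 10^-13 m

Comparison:
- Atomic scale (10⁻¹⁰ m): λ is 0.0013× this size
- Nuclear scale (10⁻¹⁵ m): λ is 1.3e+02× this size

The wavelength is between nuclear and atomic scales.

This wavelength is appropriate for probing atomic structure but too large for nuclear physics experiments.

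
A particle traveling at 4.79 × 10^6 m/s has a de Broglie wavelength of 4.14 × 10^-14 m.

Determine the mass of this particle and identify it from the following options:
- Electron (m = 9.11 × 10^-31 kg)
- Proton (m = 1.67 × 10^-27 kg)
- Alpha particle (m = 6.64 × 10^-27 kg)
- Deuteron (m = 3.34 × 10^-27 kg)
The particle is a deuteron.

From λ = h/(mv), solve for mass:

m = h/(λv)
m = (6.626 × 10^-34 J·s) / (4.14 × 10^-14 m × 4.79 × 10^6 m/s)
m = 3.34 × 10^-27 kg

Comparing with the listed masses, this is closest to a deuteron.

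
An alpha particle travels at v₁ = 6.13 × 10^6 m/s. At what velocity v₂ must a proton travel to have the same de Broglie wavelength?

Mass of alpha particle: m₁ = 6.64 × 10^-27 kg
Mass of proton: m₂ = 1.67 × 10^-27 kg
v₂ = 2.44 × 10^7 m/s

For equal de Broglie wavelengths: λ₁ = λ₂

h/(m₁v₁) = h/(m₂v₂)
m₁v₁ = m₂v₂
v₂ = v₁ · (m₁/m₂)

v₂ = 6.13 × 10^6 m/s × (6.64 × 10^-27 kg / 1.67 × 10^-27 kg)
v₂ = 2.44 × 10^7 m/s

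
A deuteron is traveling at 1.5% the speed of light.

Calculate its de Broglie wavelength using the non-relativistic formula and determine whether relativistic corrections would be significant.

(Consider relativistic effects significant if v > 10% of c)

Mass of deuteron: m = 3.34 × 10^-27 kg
No, relativistic corrections are not needed.

Using the non-relativistic de Broglie formula λ = h/(mv):

v = 1.5% × c = 4.497 × 10^6 m/s

λ = h/(mv)
λ = (6.626 × 10^-34 J·s) / (3.34 × 10^-27 kg × 4.497 × 10^6 m/s)
λ = 4.41 × 10^-14 m

Since v = 1.5% of c < 10% of c, relativistic corrections are NOT significant and this non-relativistic result is a good approximation.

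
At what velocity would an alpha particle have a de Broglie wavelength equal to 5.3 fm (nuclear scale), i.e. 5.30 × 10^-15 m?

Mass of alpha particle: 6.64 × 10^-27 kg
1.88 × 10^7 m/s

From λ = h/(mv), solve for v:

v = h/(mλ)
v = (6.626 × 10^-34 J·s) / (6.64 × 10^-27 kg × 5.30 × 10^-15 m)
v = 1.88 × 10^7 m/s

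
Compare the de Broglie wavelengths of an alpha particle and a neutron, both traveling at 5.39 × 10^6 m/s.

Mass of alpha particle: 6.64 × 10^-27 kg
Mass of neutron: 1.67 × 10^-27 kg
The neutron has the longer wavelength.

Using λ = h/(mv), since both particles have the same velocity, the wavelength depends only on mass.

For alpha particle: λ₁ = h/(m₁v) = 1.85 × 10^-14 m
For neutron: λ₂ = h/(m₂v) = 7.36 × 10^-14 m

Since λ ∝ 1/m at constant velocity, the lighter particle has the longer wavelength.

The neutron has the longer de Broglie wavelength.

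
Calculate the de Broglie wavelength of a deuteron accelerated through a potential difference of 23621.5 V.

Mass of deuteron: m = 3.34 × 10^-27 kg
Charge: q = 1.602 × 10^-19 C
1.32 × 10^-13 m

When a particle is accelerated through voltage V, it gains kinetic energy KE = qV.

The de Broglie wavelength is then λ = h/√(2mqV):

λ = h/√(2mqV)
λ = (6.626 × 10^-34 J·s) / √(2 × 3.34 × 10^-27 kg × 1.602 × 10^-19 C × 23621.5 V)
λ = 1.32 × 10^-13 m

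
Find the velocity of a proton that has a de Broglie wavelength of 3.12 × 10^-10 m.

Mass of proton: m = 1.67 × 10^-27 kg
1.27 × 10^3 m/s

From the de Broglie relation λ = h/(mv), we solve for v:

v = h/(mλ)
v = (6.626 × 10^-34 J·s) / (1.67 × 10^-27 kg × 3.12 × 10^-10 m)
v = 1.27 × 10^3 m/s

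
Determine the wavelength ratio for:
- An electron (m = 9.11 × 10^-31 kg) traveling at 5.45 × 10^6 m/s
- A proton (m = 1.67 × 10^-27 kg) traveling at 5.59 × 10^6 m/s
λ₁/λ₂ = 1.88 × 10^3

Using λ = h/(mv):

λ₁ = h/(m₁v₁) = 1.33 × 10^-10 m
λ₂ = h/(m₂v₂) = 7.10 × 10^-14 m

Ratio λ₁/λ₂ = (m₂v₂)/(m₁v₁)
         = (1.67 × 10^-27 kg × 5.59 × 10^6 m/s) / (9.11 × 10^-31 kg × 5.45 × 10^6 m/s)
         = 1.88 × 10^3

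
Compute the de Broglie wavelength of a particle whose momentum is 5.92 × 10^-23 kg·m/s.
1.12 × 10^-11 m

Using the de Broglie relation λ = h/p:

λ = h/p
λ = (6.626 × 10^-34 J·s) / (5.92 × 10^-23 kg·m/s)
λ = 1.12 × 10^-11 m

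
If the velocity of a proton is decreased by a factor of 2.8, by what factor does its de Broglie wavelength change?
The wavelength increases by a factor of 2.8.

From λ = h/(mv), the wavelength is inversely proportional to velocity:

λ ∝ 1/v

If v → v/2.8, then λ → 2.8λ

When velocity is decreased by a factor of 2.8, the wavelength increases by a factor of 2.8.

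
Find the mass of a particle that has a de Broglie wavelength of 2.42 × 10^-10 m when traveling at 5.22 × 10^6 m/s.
5.25 × 10^-31 kg

From the de Broglie relation λ = h/(mv), we solve for m:

m = h/(λv)
m = (6.626 × 10^-34 J·s) / (2.42 × 10^-10 m × 5.22 × 10^6 m/s)
m = 5.25 × 10^-31 kg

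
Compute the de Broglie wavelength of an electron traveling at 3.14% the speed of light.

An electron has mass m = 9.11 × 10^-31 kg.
7.73 × 10^-11 m

Using the de Broglie relation λ = h/(mv):

v = 3.14% × c = 9.413 × 10^6 m/s

λ = h/(mv)
λ = (6.626 × 10^-34 J·s) / (9.11 × 10^-31 kg × 9.413 × 10^6 m/s)
λ = 7.73 × 10^-11 m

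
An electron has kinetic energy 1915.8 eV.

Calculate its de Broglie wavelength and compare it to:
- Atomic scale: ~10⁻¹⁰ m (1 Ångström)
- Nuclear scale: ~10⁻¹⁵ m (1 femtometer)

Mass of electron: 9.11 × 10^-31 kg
λ = 2.80 × 10^-11 m, which is between nuclear and atomic scales.

Using λ = h/√(2mKE):

KE = 1915.8 eV = 3.069 × 10^-16 J

λ = h/√(2mKE)
λ = (6.626 × 10^-34 J·s) / √(2 × 9.11 × 10^-31 kg × 3.069 × 10^-16 J)
λ = 2.80 × 10^-11 m

Comparison:
- Atomic scale (10⁻¹⁰ m): λ is 0.28× this size
- Nuclear scale (10⁻¹⁵ m): λ is 2.8e+04× this size

The wavelength is between nuclear and atomic scales.

This wavelength is appropriate for probing atomic structure but too large for nuclear physics experiments.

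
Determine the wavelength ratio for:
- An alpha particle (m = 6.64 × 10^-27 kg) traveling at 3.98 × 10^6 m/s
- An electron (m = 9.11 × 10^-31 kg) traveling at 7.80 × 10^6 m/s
λ₁/λ₂ = 2.69 × 10^-4

Using λ = h/(mv):

λ₁ = h/(m₁v₁) = 2.51 × 10^-14 m
λ₂ = h/(m₂v₂) = 9.32 × 10^-11 m

Ratio λ₁/λ₂ = (m₂v₂)/(m₁v₁)
         = (9.11 × 10^-31 kg × 7.80 × 10^6 m/s) / (6.64 × 10^-27 kg × 3.98 × 10^6 m/s)
         = 2.69 × 10^-4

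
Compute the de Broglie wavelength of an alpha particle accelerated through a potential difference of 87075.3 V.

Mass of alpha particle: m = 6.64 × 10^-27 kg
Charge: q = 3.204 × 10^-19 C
3.44 × 10^-14 m

When a particle is accelerated through voltage V, it gains kinetic energy KE = qV.

The de Broglie wavelength is then λ = h/√(2mqV):

λ = h/√(2mqV)
λ = (6.626 × 10^-34 J·s) / √(2 × 6.64 × 10^-27 kg × 3.204 × 10^-19 C × 87075.3 V)
λ = 3.44 × 10^-14 m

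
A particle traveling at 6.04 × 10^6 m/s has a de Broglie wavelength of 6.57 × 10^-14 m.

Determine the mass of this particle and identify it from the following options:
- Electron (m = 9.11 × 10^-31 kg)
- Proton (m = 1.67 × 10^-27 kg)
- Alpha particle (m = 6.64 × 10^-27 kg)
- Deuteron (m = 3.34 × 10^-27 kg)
The particle is a proton.

From λ = h/(mv), solve for mass:

m = h/(λv)
m = (6.626 × 10^-34 J·s) / (6.57 × 10^-14 m × 6.04 × 10^6 m/s)
m = 1.67 × 10^-27 kg

Comparing with the listed masses, this is closest to a proton.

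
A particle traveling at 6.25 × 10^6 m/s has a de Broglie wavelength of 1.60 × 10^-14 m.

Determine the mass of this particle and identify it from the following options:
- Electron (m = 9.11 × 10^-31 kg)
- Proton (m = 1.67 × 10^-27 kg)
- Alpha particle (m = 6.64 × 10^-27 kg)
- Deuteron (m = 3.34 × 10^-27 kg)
The particle is an alpha particle.

From λ = h/(mv), solve for mass:

m = h/(λv)
m = (6.626 × 10^-34 J·s) / (1.60 × 10^-14 m × 6.25 × 10^6 m/s)
m = 6.63 × 10^-27 kg

Comparing with the listed masses, this is closest to an alpha particle.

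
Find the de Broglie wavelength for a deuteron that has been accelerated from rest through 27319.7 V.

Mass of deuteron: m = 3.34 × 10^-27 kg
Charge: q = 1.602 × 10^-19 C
1.23 × 10^-13 m

When a particle is accelerated through voltage V, it gains kinetic energy KE = qV.

The de Broglie wavelength is then λ = h/√(2mqV):

λ = h/√(2mqV)
λ = (6.626 × 10^-34 J·s) / √(2 × 3.34 × 10^-27 kg × 1.602 × 10^-19 C × 27319.7 V)
λ = 1.23 × 10^-13 m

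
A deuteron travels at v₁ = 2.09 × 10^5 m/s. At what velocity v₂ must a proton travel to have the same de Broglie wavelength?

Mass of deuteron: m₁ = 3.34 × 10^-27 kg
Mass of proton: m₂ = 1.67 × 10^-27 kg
v₂ = 4.18 × 10^5 m/s

For equal de Broglie wavelengths: λ₁ = λ₂

h/(m₁v₁) = h/(m₂v₂)
m₁v₁ = m₂v₂
v₂ = v₁ · (m₁/m₂)

v₂ = 2.09 × 10^5 m/s × (3.34 × 10^-27 kg / 1.67 × 10^-27 kg)
v₂ = 4.18 × 10^5 m/s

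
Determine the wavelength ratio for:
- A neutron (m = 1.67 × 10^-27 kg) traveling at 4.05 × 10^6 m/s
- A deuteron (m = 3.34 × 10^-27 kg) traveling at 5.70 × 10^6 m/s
λ₁/λ₂ = 2.81

Using λ = h/(mv):

λ₁ = h/(m₁v₁) = 9.80 × 10^-14 m
λ₂ = h/(m₂v₂) = 3.48 × 10^-14 m

Ratio λ₁/λ₂ = (m₂v₂)/(m₁v₁)
         = (3.34 × 10^-27 kg × 5.70 × 10^6 m/s) / (1.67 × 10^-27 kg × 4.05 × 10^6 m/s)
         = 2.81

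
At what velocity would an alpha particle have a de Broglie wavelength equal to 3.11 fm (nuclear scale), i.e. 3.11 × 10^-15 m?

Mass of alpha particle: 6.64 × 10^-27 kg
3.21 × 10^7 m/s

From λ = h/(mv), solve for v:

v = h/(mλ)
v = (6.626 × 10^-34 J·s) / (6.64 × 10^-27 kg × 3.11 × 10^-15 m)
v = 3.21 × 10^7 m/s

Note: This velocity is 10.7% of the speed of light, so relativistic corrections would be needed for a more accurate calculation.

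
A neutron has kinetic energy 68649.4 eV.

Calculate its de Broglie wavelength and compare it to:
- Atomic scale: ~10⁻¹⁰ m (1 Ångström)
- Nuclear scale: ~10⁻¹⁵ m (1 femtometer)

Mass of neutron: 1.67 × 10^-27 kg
λ = 1.09 × 10^-13 m, which is between nuclear and atomic scales.

Using λ = h/√(2mKE):

KE = 68649.4 eV = 1.100 × 10^-14 J

λ = h/√(2mKE)
λ = (6.626 × 10^-34 J·s) / √(2 × 1.67 × 10^-27 kg × 1.100 × 10^-14 J)
λ = 1.09 × 10^-13 m

Comparison:
- Atomic scale (10⁻¹⁰ m): λ is 0.0011× this size
- Nuclear scale (10⁻¹⁵ m): λ is 1.1e+02× this size

The wavelength is between nuclear and atomic scales.

This wavelength is appropriate for probing atomic structure but too large for nuclear physics experiments.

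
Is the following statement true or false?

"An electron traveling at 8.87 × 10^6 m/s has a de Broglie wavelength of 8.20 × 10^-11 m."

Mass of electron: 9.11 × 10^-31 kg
True

The claim is correct.

Using λ = h/(mv):
λ = (6.626 × 10^-34 J·s) / (9.11 × 10^-31 kg × 8.87 × 10^6 m/s)
λ = 8.20 × 10^-11 m

This matches the claimed value.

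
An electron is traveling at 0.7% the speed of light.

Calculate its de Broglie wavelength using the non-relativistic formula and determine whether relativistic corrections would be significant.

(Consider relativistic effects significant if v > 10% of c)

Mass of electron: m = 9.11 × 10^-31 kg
No, relativistic corrections are not needed.

Using the non-relativistic de Broglie formula λ = h/(mv):

v = 0.7% × c = 2.099 × 10^6 m/s

λ = h/(mv)
λ = (6.626 × 10^-34 J·s) / (9.11 × 10^-31 kg × 2.099 × 10^6 m/s)
λ = 3.47 × 10^-10 m

Since v = 0.7% of c < 10% of c, relativistic corrections are NOT significant and this non-relativistic result is a good approximation.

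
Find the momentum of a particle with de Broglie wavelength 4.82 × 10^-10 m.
1.37 × 10^-24 kg·m/s

From the de Broglie relation λ = h/p, we solve for p:

p = h/λ
p = (6.626 × 10^-34 J·s) / (4.82 × 10^-10 m)
p = 1.37 × 10^-24 kg·m/s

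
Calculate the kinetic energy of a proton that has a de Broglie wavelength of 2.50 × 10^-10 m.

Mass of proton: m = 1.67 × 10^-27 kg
2.10 × 10^-21 J (or 0.0131 eV)

From λ = h/√(2mKE), we solve for KE:

λ² = h²/(2mKE)
KE = h²/(2mλ²)
KE = (6.626 × 10^-34 J·s)² / (2 × 1.67 × 10^-27 kg × (2.50 × 10^-10 m)²)
KE = 2.10 × 10^-21 J
KE = 0.0131 eV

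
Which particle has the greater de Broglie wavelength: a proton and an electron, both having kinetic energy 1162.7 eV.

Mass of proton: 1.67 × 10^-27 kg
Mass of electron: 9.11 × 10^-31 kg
The electron has the longer wavelength.

Using λ = h/√(2mKE):

For proton: λ₁ = h/√(2m₁KE) = 8.40 × 10^-13 m
For electron: λ₂ = h/√(2m₂KE) = 3.60 × 10^-11 m

Since λ ∝ 1/√m at constant kinetic energy, the lighter particle has the longer wavelength.

The electron has the longer de Broglie wavelength.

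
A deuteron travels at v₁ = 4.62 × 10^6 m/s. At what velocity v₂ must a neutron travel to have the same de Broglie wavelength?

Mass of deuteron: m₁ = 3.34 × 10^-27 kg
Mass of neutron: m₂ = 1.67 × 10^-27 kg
v₂ = 9.24 × 10^6 m/s

For equal de Broglie wavelengths: λ₁ = λ₂

h/(m₁v₁) = h/(m₂v₂)
m₁v₁ = m₂v₂
v₂ = v₁ · (m₁/m₂)

v₂ = 4.62 × 10^6 m/s × (3.34 × 10^-27 kg / 1.67 × 10^-27 kg)
v₂ = 9.24 × 10^6 m/s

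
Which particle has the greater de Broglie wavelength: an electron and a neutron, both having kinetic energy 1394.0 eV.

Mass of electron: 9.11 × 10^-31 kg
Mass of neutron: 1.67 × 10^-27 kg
The electron has the longer wavelength.

Using λ = h/√(2mKE):

For electron: λ₁ = h/√(2m₁KE) = 3.28 × 10^-11 m
For neutron: λ₂ = h/√(2m₂KE) = 7.67 × 10^-13 m

Since λ ∝ 1/√m at constant kinetic energy, the lighter particle has the longer wavelength.

The electron has the longer de Broglie wavelength.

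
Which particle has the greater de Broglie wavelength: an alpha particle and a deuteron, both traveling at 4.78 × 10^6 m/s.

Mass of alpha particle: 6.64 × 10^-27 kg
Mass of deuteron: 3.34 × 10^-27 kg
The deuteron has the longer wavelength.

Using λ = h/(mv), since both particles have the same velocity, the wavelength depends only on mass.

For alpha particle: λ₁ = h/(m₁v) = 2.09 × 10^-14 m
For deuteron: λ₂ = h/(m₂v) = 4.15 × 10^-14 m

Since λ ∝ 1/m at constant velocity, the lighter particle has the longer wavelength.

The deuteron has the longer de Broglie wavelength.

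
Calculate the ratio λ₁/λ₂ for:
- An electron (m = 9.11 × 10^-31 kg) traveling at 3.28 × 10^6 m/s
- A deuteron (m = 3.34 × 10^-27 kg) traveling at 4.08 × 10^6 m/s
λ₁/λ₂ = 4.56 × 10^3

Using λ = h/(mv):

λ₁ = h/(m₁v₁) = 2.22 × 10^-10 m
λ₂ = h/(m₂v₂) = 4.86 × 10^-14 m

Ratio λ₁/λ₂ = (m₂v₂)/(m₁v₁)
         = (3.34 × 10^-27 kg × 4.08 × 10^6 m/s) / (9.11 × 10^-31 kg × 3.28 × 10^6 m/s)
         = 4.56 × 10^3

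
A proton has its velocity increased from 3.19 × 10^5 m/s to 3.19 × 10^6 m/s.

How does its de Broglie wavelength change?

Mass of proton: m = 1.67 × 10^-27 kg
The wavelength decreases by a factor of 10.

Using λ = h/(mv):

Initial wavelength: λ₁ = h/(mv₁) = 1.24 × 10^-12 m
Final wavelength: λ₂ = h/(mv₂) = 1.24 × 10^-13 m

Since λ ∝ 1/v, when velocity increases by a factor of 10, the wavelength decreases by a factor of 10.

λ₂/λ₁ = v₁/v₂ = 1/10

The wavelength decreases by a factor of 10.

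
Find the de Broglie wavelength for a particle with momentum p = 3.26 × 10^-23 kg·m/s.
2.03 × 10^-11 m

Using the de Broglie relation λ = h/p:

λ = h/p
λ = (6.626 × 10^-34 J·s) / (3.26 × 10^-23 kg·m/s)
λ = 2.03 × 10^-11 m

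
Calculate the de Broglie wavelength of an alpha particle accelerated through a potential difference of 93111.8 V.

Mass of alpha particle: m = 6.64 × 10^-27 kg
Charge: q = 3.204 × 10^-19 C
3.33 × 10^-14 m

When a particle is accelerated through voltage V, it gains kinetic energy KE = qV.

The de Broglie wavelength is then λ = h/√(2mqV):

λ = h/√(2mqV)
λ = (6.626 × 10^-34 J·s) / √(2 × 6.64 × 10^-27 kg × 3.204 × 10^-19 C × 93111.8 V)
λ = 3.33 × 10^-14 m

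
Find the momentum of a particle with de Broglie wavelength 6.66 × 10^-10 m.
9.95 × 10^-25 kg·m/s

From the de Broglie relation λ = h/p, we solve for p:

p = h/λ
p = (6.626 × 10^-34 J·s) / (6.66 × 10^-10 m)
p = 9.95 × 10^-25 kg·m/s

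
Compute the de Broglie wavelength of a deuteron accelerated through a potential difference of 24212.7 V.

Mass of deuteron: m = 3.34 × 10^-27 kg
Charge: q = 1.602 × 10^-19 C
1.30 × 10^-13 m

When a particle is accelerated through voltage V, it gains kinetic energy KE = qV.

The de Broglie wavelength is then λ = h/√(2mqV):

λ = h/√(2mqV)
λ = (6.626 × 10^-34 J·s) / √(2 × 3.34 × 10^-27 kg × 1.602 × 10^-19 C × 24212.7 V)
λ = 1.30 × 10^-13 m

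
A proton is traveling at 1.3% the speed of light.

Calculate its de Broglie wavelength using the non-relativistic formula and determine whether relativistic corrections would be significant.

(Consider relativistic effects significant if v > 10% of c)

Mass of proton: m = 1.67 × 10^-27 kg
No, relativistic corrections are not needed.

Using the non-relativistic de Broglie formula λ = h/(mv):

v = 1.3% × c = 3.897 × 10^6 m/s

λ = h/(mv)
λ = (6.626 × 10^-34 J·s) / (1.67 × 10^-27 kg × 3.897 × 10^6 m/s)
λ = 1.02 × 10^-13 m

Since v = 1.3% of c < 10% of c, relativistic corrections are NOT significant and this non-relativistic result is a good approximation.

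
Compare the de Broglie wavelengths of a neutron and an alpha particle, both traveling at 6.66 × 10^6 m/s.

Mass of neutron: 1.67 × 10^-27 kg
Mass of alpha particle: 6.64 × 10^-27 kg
The neutron has the longer wavelength.

Using λ = h/(mv), since both particles have the same velocity, the wavelength depends only on mass.

For neutron: λ₁ = h/(m₁v) = 5.96 × 10^-14 m
For alpha particle: λ₂ = h/(m₂v) = 1.50 × 10^-14 m

Since λ ∝ 1/m at constant velocity, the lighter particle has the longer wavelength.

The neutron has the longer de Broglie wavelength.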